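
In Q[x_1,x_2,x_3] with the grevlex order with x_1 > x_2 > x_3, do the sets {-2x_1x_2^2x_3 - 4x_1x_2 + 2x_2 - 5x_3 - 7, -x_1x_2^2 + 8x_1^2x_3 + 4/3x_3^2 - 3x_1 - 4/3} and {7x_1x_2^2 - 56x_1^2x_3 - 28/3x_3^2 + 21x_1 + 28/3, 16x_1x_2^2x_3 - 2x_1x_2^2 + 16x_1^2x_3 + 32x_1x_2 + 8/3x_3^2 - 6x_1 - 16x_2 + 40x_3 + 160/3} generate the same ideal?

Two ideals are equal iff their reduced Gröbner bases coincide (the reduced basis is unique for a fixed ordering).
Buchberger on the first generating set:
f_1 = -2x_1x_2^2x_3 - 4x_1x_2 + 2x_2 - 5x_3 - 7, LT = x_1x_2^2x_3.
f_2 = -x_1x_2^2 + 8x_1^2x_3 + 4/3x_3^2 - 3x_1 - 4/3, LT = x_1x_2^2.

S(f_1,f_2): lcm = x_1x_2^2x_3. S = 8x_1^2x_3^2 + 4/3x_3^3 + 2x_1x_2 - 3x_1x_3 - x_2 + 7/6x_3 + 7/2.
  reduce S modulo (f_1, f_2):
  remainder 8x_1^2x_3^2 + 4/3x_3^3 + 2x_1x_2 - 3x_1x_3 - x_2 + 7/6x_3 + 7/2 ≠ 0; add g_3 = 8x_1^2x_3^2 + 4/3x_3^3 + 2x_1x_2 - 3x_1x_3 - x_2 + 7/6x_3 + 7/2 to the basis.

S(f_1,g_3): lcm = x_1^2x_2^2x_3^2. S = -1/6x_2^2x_3^3 - 1/4x_1x_2^3 + 2x_1^2x_2x_3 + 3/8x_1x_2^2x_3 + 1/8x_2^3 - x_1x_2x_3 - 7/48x_2^2x_3 + 5/2x_1x_3^2 - 7/16x_2^2 + 7/2x_1x_3.
  reduce S modulo (f_1, f_2, g_3):
  remainder -1/6x_2^2x_3^3 + 1/8x_2^3 - x_1x_2x_3 - 7/48x_2^2x_3 + 5/2x_1x_3^2 - 1/3x_2x_3^2 - 7/16x_2^2 + 7/2x_1x_3 + 17/24x_2 - 15/16x_3 - 21/16 ≠ 0; add g_4 = -1/6x_2^2x_3^3 + 1/8x_2^3 - x_1x_2x_3 - 7/48x_2^2x_3 + 5/2x_1x_3^2 - 1/3x_2x_3^2 - 7/16x_2^2 + 7/2x_1x_3 + 17/24x_2 - 15/16x_3 - 21/16 to the basis.

The other S-polynomials (S(f_2,g_3), S(f_1,g_4), S(f_2,g_4), S(g_3,g_4)) all reduce to 0 modulo the current basis, so we have a Gröbner basis.
Inter-reduce: drop elements whose leading term is divisible by another's, tail-reduce, and make monic.
Reduced Gröbner basis: {x_2^2x_3^3 - 3/4x_2^3 + 6x_1x_2x_3 + 7/8x_2^2x_3 - 15x_1x_3^2 + 2x_2x_3^2 + 21/8x_2^2 - 21x_1x_3 - 17/4x_2 + 45/8x_3 + 63/8, x_1^2x_3^2 + 1/6x_3^3 + 1/4x_1x_2 - 3/8x_1x_3 - 1/8x_2 + 7/48x_3 + 7/16, x_1x_2^2 - 8x_1^2x_3 - 4/3x_3^2 + 3x_1 + 4/3}.

Buchberger on the second generating set:
h_1 = 7x_1x_2^2 - 56x_1^2x_3 - 28/3x_3^2 + 21x_1 + 28/3, LT = x_1x_2^2.
h_2 = 16x_1x_2^2x_3 - 2x_1x_2^2 + 16x_1^2x_3 + 32x_1x_2 + 8/3x_3^2 - 6x_1 - 16x_2 + 40x_3 + 160/3, LT = x_1x_2^2x_3.

S(h_1,h_2): lcm = x_1x_2^2x_3. S = -8x_1^2x_3^2 + 1/8x_1x_2^2 - x_1^2x_3 - 4/3x_3^3 - 2x_1x_2 + 3x_1x_3 - 1/6x_3^2 + 3/8x_1 + x_2 - 7/6x_3 - 10/3.
  reduce S modulo (h_1, h_2):
  remainder -8x_1^2x_3^2 - 4/3x_3^3 - 2x_1x_2 + 3x_1x_3 + x_2 - 7/6x_3 - 7/2 ≠ 0; add k_3 = -8x_1^2x_3^2 - 4/3x_3^3 - 2x_1x_2 + 3x_1x_3 + x_2 - 7/6x_3 - 7/2 to the basis.

S(h_1,k_3): lcm = x_1^2x_2^2x_3^2. S = -8x_1^3x_3^3 - 1/6x_2^2x_3^3 - 4/3x_1x_3^4 - 1/4x_1x_2^3 + 3/8x_1x_2^2x_3 + 3x_1^2x_3^2 + 1/8x_2^3 - 7/48x_2^2x_3 + 4/3x_1x_3^2 - 7/16x_2^2.
  reduce S modulo (h_1, h_2, k_3):
  remainder -1/6x_2^2x_3^3 + 1/8x_2^3 - x_1x_2x_3 - 7/48x_2^2x_3 + 5/2x_1x_3^2 - 1/3x_2x_3^2 - 7/16x_2^2 + 7/2x_1x_3 + 17/24x_2 - 15/16x_3 - 21/16 ≠ 0; add k_4 = -1/6x_2^2x_3^3 + 1/8x_2^3 - x_1x_2x_3 - 7/48x_2^2x_3 + 5/2x_1x_3^2 - 1/3x_2x_3^2 - 7/16x_2^2 + 7/2x_1x_3 + 17/24x_2 - 15/16x_3 - 21/16 to the basis.

The other S-polynomials (S(h_2,k_3), S(h_1,k_4), S(h_2,k_4), S(k_3,k_4)) all reduce to 0 modulo the current basis, so we have a Gröbner basis.
Inter-reduce: drop elements whose leading term is divisible by another's, tail-reduce, and make monic.
Reduced Gröbner basis: {x_2^2x_3^3 - 3/4x_2^3 + 6x_1x_2x_3 + 7/8x_2^2x_3 - 15x_1x_3^2 + 2x_2x_3^2 + 21/8x_2^2 - 21x_1x_3 - 17/4x_2 + 45/8x_3 + 63/8, x_1^2x_3^2 + 1/6x_3^3 + 1/4x_1x_2 - 3/8x_1x_3 - 1/8x_2 + 7/48x_3 + 7/16, x_1x_2^2 - 8x_1^2x_3 - 4/3x_3^2 + 3x_1 + 4/3}.

Same reduced basis, so the two generating sets span the same ideal.
The same test decides containment: I ⊆ J iff every generator of I reduces to 0 modulo a Gröbner basis of J.

Yes, the ideals are equal.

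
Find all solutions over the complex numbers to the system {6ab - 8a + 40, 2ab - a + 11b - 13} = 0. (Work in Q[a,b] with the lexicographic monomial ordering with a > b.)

Compute a lex Gröbner basis by Buchberger's algorithm.
f_1 = 6ab - 8a + 40, LT = ab.
f_2 = 2ab - a + 11b - 13, LT = ab.

S(f_1,f_2): lcm = ab. S = -5/6a - 11/2b + 79/6.
  reduce S modulo (f_1, f_2):
  remainder -5/6a - 11/2b + 79/6 ≠ 0; add h_3 = -5/6a - 11/2b + 79/6 to the basis.

S(f_1,h_3): lcm = ab. S = -4/3a - 33/5b^2 + 79/5b + 20/3.
  reduce S modulo (f_1, f_2, h_3):
  remainder -33/5b^2 + 123/5b - 72/5 ≠ 0; add h_4 = -33/5b^2 + 123/5b - 72/5 to the basis.

The other S-polynomials (S(f_2,h_3), S(f_1,h_4), S(f_2,h_4), S(h_3,h_4)) all reduce to 0 modulo the current basis, so we have a Gröbner basis.
Inter-reduce: drop elements whose leading term is divisible by another's, tail-reduce, and make monic.
Reduced Gröbner basis: {a + 33/5b - 79/5, b^2 - 41/11b + 24/11}.

Since the basis is lex-ordered, b^2 - 41/11b + 24/11 is univariate in b. Its roots are {8/11, 3}. Back-substituting each root into the other basis elements fixes the other coordinates.
  b = 8/11: the earlier basis element becomes a - 11 = 0, giving a = 11 — point (11, 8/11).
  b = 3: the earlier basis element becomes a + 4 = 0, giving a = -4 — point (-4, 3).

{(11, 8/11), (-4, 3)}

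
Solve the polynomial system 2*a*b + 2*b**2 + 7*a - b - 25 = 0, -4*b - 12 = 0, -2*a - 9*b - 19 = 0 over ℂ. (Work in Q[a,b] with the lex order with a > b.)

{(4, -3)}

Compute a lex Gröbner basis by Buchberger's algorithm.
f_1 = 2*a*b + 7*a + 2*b**2 - b - 25, LT = a*b.
f_2 = -4*b - 12, LT = b.
f_3 = -2*a - 9*b - 19, LT = a.

The S-polynomials (S(f_1,f_2), S(f_1,f_3), S(f_2,f_3)) all reduce to 0 modulo the current basis, so we have a Gröbner basis.
Inter-reduce: drop elements whose leading term is divisible by another's, tail-reduce, and make monic.
Reduced Gröbner basis: {a - 4, b + 3}.

Elimination: the polynomial b + 3 lies in the elimination ideal for b, so b ∈ {-3}. For each such b, the remaining basis elements (now univariate) give the rest of the solution.
  b = -3: the earlier basis element becomes a - 4 = 0, giving a = 4 — point (4, -3).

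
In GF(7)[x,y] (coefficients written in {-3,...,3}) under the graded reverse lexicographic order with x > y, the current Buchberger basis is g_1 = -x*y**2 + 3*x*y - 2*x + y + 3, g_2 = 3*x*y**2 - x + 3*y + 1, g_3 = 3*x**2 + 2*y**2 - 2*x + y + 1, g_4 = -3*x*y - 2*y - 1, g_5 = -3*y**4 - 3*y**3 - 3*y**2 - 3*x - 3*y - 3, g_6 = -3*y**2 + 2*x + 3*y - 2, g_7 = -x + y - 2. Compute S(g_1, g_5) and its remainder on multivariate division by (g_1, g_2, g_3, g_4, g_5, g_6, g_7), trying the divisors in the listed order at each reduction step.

lcm(LM(g_1), LM(g_5)) = x*y**4.
S = (lcm/LT(g_1))·g_1 − (lcm/LT(g_5))·g_5 = 3*x*y**3 + x*y**2 - y**3 - x**2 - x*y - 3*y**2 - x.
Reduce S modulo (g_1, g_2, g_3, g_4, g_5, g_6, g_7) in that order:
  leading term x*y**3: subtract (-3*y)·g_1 from 3*x*y**3 + x*y**2 - y**3 - x**2 - x*y - 3*y**2 - x → 3*x*y**2 - y**3 - x**2 - x + 2*y
  leading term x*y**2: subtract (-3)·g_1 from 3*x*y**2 - y**3 - x**2 - x + 2*y → -y**3 - x**2 + 2*x*y - 2*y + 2
  leading term y**3: subtract (-2*y)·g_6 from -y**3 - x**2 + 2*x*y - 2*y + 2 → -x**2 - x*y - y**2 + y + 2
  leading term x**2: subtract (2)·g_3 from -x**2 - x*y - y**2 + y + 2 → -x*y + 2*y**2 - 3*x - y
  leading term x*y: subtract (-2)·g_4 from -x*y + 2*y**2 - 3*x - y → 2*y**2 - 3*x + 2*y - 2
  leading term y**2: subtract (-3)·g_6 from 2*y**2 - 3*x + 2*y - 2 → 3*x - 3*y - 1
  leading term x: subtract (-3)·g_7 from 3*x - 3*y - 1 → 0
The remainder is 0, so this S-polynomial contributes no new basis element.

S(g_1, g_5) = 3*x*y**3 + x*y**2 - y**3 - x**2 - x*y - 3*y**2 - x; remainder on division = 0.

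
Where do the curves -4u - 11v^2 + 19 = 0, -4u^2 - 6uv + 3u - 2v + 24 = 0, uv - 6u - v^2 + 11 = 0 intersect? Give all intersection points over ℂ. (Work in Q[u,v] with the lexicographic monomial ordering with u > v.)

Compute a lex Gröbner basis by Buchberger's algorithm.
f_1 = -4u - 11v^2 + 19, LT = u.
f_2 = -4u^2 - 6uv + 3u - 2v + 24, LT = u^2.
f_3 = uv - 6u - v^2 + 11, LT = uv.

S(f_1,f_2): lcm = u^2. S = 11/4uv^2 - 3/2uv - 4u - 1/2v + 6.
  leading term uv^2: subtract (-11/16v^2)·f_1 from 11/4uv^2 - 3/2uv - 4u - 1/2v + 6 → -3/2uv - 4u - 121/16v^4 + 209/16v^2 - 1/2v + 6
  leading term uv: subtract (3/8v)·f_1 from -3/2uv - 4u - 121/16v^4 + 209/16v^2 - 1/2v + 6 → -4u - 121/16v^4 + 33/8v^3 + 209/16v^2 - 61/8v + 6
  leading term u: subtract (1)·f_1 from -4u - 121/16v^4 + 33/8v^3 + 209/16v^2 - 61/8v + 6 → -121/16v^4 + 33/8v^3 + 385/16v^2 - 61/8v - 13
  leading term v^4: no divisor's leading term divides it; move -121/16v^4 to the remainder.
  leading term v^3: no divisor's leading term divides it; move 33/8v^3 to the remainder.
  leading term v^2: no divisor's leading term divides it; move 385/16v^2 to the remainder.
  leading term v: no divisor's leading term divides it; move -61/8v to the remainder.
  leading term 1: no divisor's leading term divides it; move -13 to the remainder.
  remainder -121/16v^4 + 33/8v^3 + 385/16v^2 - 61/8v - 13 ≠ 0; add h_4 = -121/16v^4 + 33/8v^3 + 385/16v^2 - 61/8v - 13 to the basis.

S(f_1,f_3): lcm = uv. S = 6u + 11/4v^3 + v^2 - 19/4v - 11.
  leading term u: subtract (-3/2)·f_1 from 6u + 11/4v^3 + v^2 - 19/4v - 11 → 11/4v^3 - 31/2v^2 - 19/4v + 35/2
  leading term v^3: no divisor's leading term divides it; move 11/4v^3 to the remainder.
  leading term v^2: no divisor's leading term divides it; move -31/2v^2 to the remainder.
  leading term v: no divisor's leading term divides it; move -19/4v to the remainder.
  leading term 1: no divisor's leading term divides it; move 35/2 to the remainder.
  remainder 11/4v^3 - 31/2v^2 - 19/4v + 35/2 ≠ 0; add h_5 = 11/4v^3 - 31/2v^2 - 19/4v + 35/2 to the basis.

S(f_2,f_3): lcm = u^2v. S = 6u^2 + 5/2uv^2 - 3/4uv - 11u + 1/2v^2 - 6v.
  leading term u^2: subtract (-3/2u)·f_1 from 6u^2 + 5/2uv^2 - 3/4uv - 11u + 1/2v^2 - 6v → -14uv^2 - 3/4uv + 35/2u + 1/2v^2 - 6v
  leading term uv^2: subtract (7/2v^2)·f_1 from -14uv^2 - 3/4uv + 35/2u + 1/2v^2 - 6v → -3/4uv + 35/2u + 77/2v^4 - 66v^2 - 6v
  leading term uv: subtract (3/16v)·f_1 from -3/4uv + 35/2u + 77/2v^4 - 66v^2 - 6v → 35/2u + 77/2v^4 + 33/16v^3 - 66v^2 - 153/16v
  leading term u: subtract (-35/8)·f_1 from 35/2u + 77/2v^4 + 33/16v^3 - 66v^2 - 153/16v → 77/2v^4 + 33/16v^3 - 913/8v^2 - 153/16v + 665/8
  leading term v^4: subtract (-56/11)·h_4 from 77/2v^4 + 33/16v^3 - 913/8v^2 - 153/16v + 665/8 → 369/16v^3 + 67/8v^2 - 8515/176v + 1491/88
  leading term v^3: subtract (369/44)·h_5 from 369/16v^3 + 67/8v^2 - 8515/176v + 1491/88 → 1522/11v^2 - 94/11v - 1428/11
  leading term v^2: no divisor's leading term divides it; move 1522/11v^2 to the remainder.
  leading term v: no divisor's leading term divides it; move -94/11v to the remainder.
  leading term 1: no divisor's leading term divides it; move -1428/11 to the remainder.
  remainder 1522/11v^2 - 94/11v - 1428/11 ≠ 0; add h_6 = 1522/11v^2 - 94/11v - 1428/11 to the basis.

S(f_3,h_4): lcm = uv^4. S = -60/11uv^3 + 35/11uv^2 - 122/121uv - 208/121u - v^5 + 11v^3.
  leading term uv^3: subtract (15/11v^3)·f_1 from -60/11uv^3 + 35/11uv^2 - 122/121uv - 208/121u - v^5 + 11v^3 → 35/11uv^2 - 122/121uv - 208/121u + 14v^5 - 164/11v^3
  leading term uv^2: subtract (-35/44v^2)·f_1 from 35/11uv^2 - 122/121uv - 208/121u + 14v^5 - 164/11v^3 → -122/121uv - 208/121u + 14v^5 - 35/4v^4 - 164/11v^3 + 665/44v^2
  leading term uv: subtract (61/242v)·f_1 from -122/121uv - 208/121u + 14v^5 - 35/4v^4 - 164/11v^3 + 665/44v^2 → -208/121u + 14v^5 - 35/4v^4 - 267/22v^3 + 665/44v^2 - 1159/242v
  leading term u: subtract (52/121)·f_1 from -208/121u + 14v^5 - 35/4v^4 - 267/22v^3 + 665/44v^2 - 1159/242v → 14v^5 - 35/4v^4 - 267/22v^3 + 873/44v^2 - 1159/242v - 988/121
  leading term v^5: subtract (-224/121v)·h_4 from 14v^5 - 35/4v^4 - 267/22v^3 + 873/44v^2 - 1159/242v - 988/121 → -49/44v^4 + 713/22v^3 + 2771/484v^2 - 6983/242v - 988/121
  leading term v^4: subtract (196/1331)·h_4 from -49/44v^4 + 713/22v^3 + 2771/484v^2 - 6983/242v - 988/121 → 3848/121v^3 + 24/11v^2 - 36912/1331v - 8320/1331
  leading term v^3: subtract (15392/1331)·h_5 from 3848/121v^3 + 24/11v^2 - 36912/1331v - 8320/1331 → 241480/1331v^2 + 36200/1331v - 277680/1331
  leading term v^2: subtract (120740/92081)·h_6 from 241480/1331v^2 + 36200/1331v - 277680/1331 → 3536160/92081v - 3536160/92081
  leading term v: no divisor's leading term divides it; move 3536160/92081v to the remainder.
  leading term 1: no divisor's leading term divides it; move -3536160/92081 to the remainder.
  remainder 3536160/92081v - 3536160/92081 ≠ 0; add h_7 = 3536160/92081v - 3536160/92081 to the basis.

The other S-polynomials (S(f_1,h_4), S(f_2,h_4), S(f_1,h_5), S(f_2,h_5), S(f_3,h_5), S(h_4,h_5), S(f_1,h_6), S(f_2,h_6), S(f_3,h_6), S(h_4,h_6), S(h_5,h_6), S(f_1,h_7), S(f_2,h_7), S(f_3,h_7), S(h_4,h_7), S(h_5,h_7), S(h_6,h_7)) all reduce to 0 modulo the current basis, so we have a Gröbner basis.
Inter-reduce: drop elements whose leading term is divisible by another's, tail-reduce, and make monic.
Reduced Gröbner basis: {u - 2, v - 1}.

A lex Gröbner basis eliminates variables successively. Here v - 1 depends only on v, with roots {1}; lifting each root through the earlier basis elements recovers the full solutions.
  v = 1: the earlier basis element becomes u - 2 = 0, giving u = 2 — point (2, 1).
Each listed point satisfies every original equation (direct substitution).

{(2, 1)}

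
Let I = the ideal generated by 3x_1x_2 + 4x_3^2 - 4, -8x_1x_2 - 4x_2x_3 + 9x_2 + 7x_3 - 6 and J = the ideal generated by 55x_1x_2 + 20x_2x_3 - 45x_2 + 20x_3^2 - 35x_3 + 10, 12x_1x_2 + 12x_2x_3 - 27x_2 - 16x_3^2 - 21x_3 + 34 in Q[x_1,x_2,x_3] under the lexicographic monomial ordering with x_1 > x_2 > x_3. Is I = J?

Yes, the ideals are equal.

Equality of ideals is decidable: compute both reduced Gröbner bases (unique for the ordering) and check whether they agree.
Buchberger on the first generating set:
f_1 = 3x_1x_2 + 4x_3^2 - 4, LT = x_1x_2.
f_2 = -8x_1x_2 - 4x_2x_3 + 9x_2 + 7x_3 - 6, LT = x_1x_2.

S(f_1,f_2): lcm = x_1x_2. S = -1/2x_2x_3 + 9/8x_2 + 4/3x_3^2 + 7/8x_3 - 25/12.
  leading term x_2x_3: no divisor's leading term divides it; move -1/2x_2x_3 to the remainder.
  leading term x_2: no divisor's leading term divides it; move 9/8x_2 to the remainder.
  leading term x_3^2: no divisor's leading term divides it; move 4/3x_3^2 to the remainder.
  leading term x_3: no divisor's leading term divides it; move 7/8x_3 to the remainder.
  leading term 1: no divisor's leading term divides it; move -25/12 to the remainder.
  remainder -1/2x_2x_3 + 9/8x_2 + 4/3x_3^2 + 7/8x_3 - 25/12 ≠ 0; add g_3 = -1/2x_2x_3 + 9/8x_2 + 4/3x_3^2 + 7/8x_3 - 25/12 to the basis.

S(f_1,g_3): lcm = x_1x_2x_3. S = 9/4x_1x_2 + 8/3x_1x_3^2 + 7/4x_1x_3 - 25/6x_1 + 4/3x_3^3 - 4/3x_3.
  leading term x_1x_2: subtract (3/4)·f_1 from 9/4x_1x_2 + 8/3x_1x_3^2 + 7/4x_1x_3 - 25/6x_1 + 4/3x_3^3 - 4/3x_3 → 8/3x_1x_3^2 + 7/4x_1x_3 - 25/6x_1 + 4/3x_3^3 - 3x_3^2 - 4/3x_3 + 3
  leading term x_1x_3^2: no divisor's leading term divides it; move 8/3x_1x_3^2 to the remainder.
  leading term x_1x_3: no divisor's leading term divides it; move 7/4x_1x_3 to the remainder.
  leading term x_1: no divisor's leading term divides it; move -25/6x_1 to the remainder.
  leading term x_3^3: no divisor's leading term divides it; move 4/3x_3^3 to the remainder.
  leading term x_3^2: no divisor's leading term divides it; move -3x_3^2 to the remainder.
  leading term x_3: no divisor's leading term divides it; move -4/3x_3 to the remainder.
  leading term 1: no divisor's leading term divides it; move 3 to the remainder.
  remainder 8/3x_1x_3^2 + 7/4x_1x_3 - 25/6x_1 + 4/3x_3^3 - 3x_3^2 - 4/3x_3 + 3 ≠ 0; add g_4 = 8/3x_1x_3^2 + 7/4x_1x_3 - 25/6x_1 + 4/3x_3^3 - 3x_3^2 - 4/3x_3 + 3 to the basis.

The other S-polynomials (S(f_2,g_3), S(f_1,g_4), S(f_2,g_4), S(g_3,g_4)) all reduce to 0 modulo the current basis, so we have a Gröbner basis.
Inter-reduce: drop elements whose leading term is divisible by another's, tail-reduce, and make monic.
Reduced Gröbner basis: {x_1x_2 + 4/3x_3^2 - 4/3, x_1x_3^2 + 21/32x_1x_3 - 25/16x_1 + 1/2x_3^3 - 9/8x_3^2 - 1/2x_3 + 9/8, x_2x_3 - 9/4x_2 - 8/3x_3^2 - 7/4x_3 + 25/6}.

Buchberger on the second generating set:
h_1 = 55x_1x_2 + 20x_2x_3 - 45x_2 + 20x_3^2 - 35x_3 + 10, LT = x_1x_2.
h_2 = 12x_1x_2 + 12x_2x_3 - 27x_2 - 16x_3^2 - 21x_3 + 34, LT = x_1x_2.

S(h_1,h_2): lcm = x_1x_2. S = -7/11x_2x_3 + 63/44x_2 + 56/33x_3^2 + 49/44x_3 - 175/66.
  leading term x_2x_3: no divisor's leading term divides it; move -7/11x_2x_3 to the remainder.
  leading term x_2: no divisor's leading term divides it; move 63/44x_2 to the remainder.
  leading term x_3^2: no divisor's leading term divides it; move 56/33x_3^2 to the remainder.
  leading term x_3: no divisor's leading term divides it; move 49/44x_3 to the remainder.
  leading term 1: no divisor's leading term divides it; move -175/66 to the remainder.
  remainder -7/11x_2x_3 + 63/44x_2 + 56/33x_3^2 + 49/44x_3 - 175/66 ≠ 0; add k_3 = -7/11x_2x_3 + 63/44x_2 + 56/33x_3^2 + 49/44x_3 - 175/66 to the basis.

S(h_1,k_3): lcm = x_1x_2x_3. S = 9/4x_1x_2 + 8/3x_1x_3^2 + 7/4x_1x_3 - 25/6x_1 + 4/11x_2x_3^2 - 9/11x_2x_3 + 4/11x_3^3 - 7/11x_3^2 + 2/11x_3.
  leading term x_1x_2: subtract (9/220)·h_1 from 9/4x_1x_2 + 8/3x_1x_3^2 + 7/4x_1x_3 - 25/6x_1 + 4/11x_2x_3^2 - 9/11x_2x_3 + 4/11x_3^3 - 7/11x_3^2 + 2/11x_3 → 8/3x_1x_3^2 + 7/4x_1x_3 - 25/6x_1 + 4/11x_2x_3^2 - 18/11x_2x_3 + 81/44x_2 + 4/11x_3^3 - 16/11x_3^2 + 71/44x_3 - 9/22
  leading term x_1x_3^2: no divisor's leading term divides it; move 8/3x_1x_3^2 to the remainder.
  leading term x_1x_3: no divisor's leading term divides it; move 7/4x_1x_3 to the remainder.
  leading term x_1: no divisor's leading term divides it; move -25/6x_1 to the remainder.
  leading term x_2x_3^2: subtract (-4/7x_3)·k_3 from 4/11x_2x_3^2 - 18/11x_2x_3 + 81/44x_2 + 4/11x_3^3 - 16/11x_3^2 + 71/44x_3 - 9/22 → -9/11x_2x_3 + 81/44x_2 + 4/3x_3^3 - 9/11x_3^2 + 13/132x_3 - 9/22
  leading term x_2x_3: subtract (9/7)·k_3 from -9/11x_2x_3 + 81/44x_2 + 4/3x_3^3 - 9/11x_3^2 + 13/132x_3 - 9/22 → 4/3x_3^3 - 3x_3^2 - 4/3x_3 + 3
  leading term x_3^3: no divisor's leading term divides it; move 4/3x_3^3 to the remainder.
  leading term x_3^2: no divisor's leading term divides it; move -3x_3^2 to the remainder.
  leading term x_3: no divisor's leading term divides it; move -4/3x_3 to the remainder.
  leading term 1: no divisor's leading term divides it; move 3 to the remainder.
  remainder 8/3x_1x_3^2 + 7/4x_1x_3 - 25/6x_1 + 4/3x_3^3 - 3x_3^2 - 4/3x_3 + 3 ≠ 0; add k_4 = 8/3x_1x_3^2 + 7/4x_1x_3 - 25/6x_1 + 4/3x_3^3 - 3x_3^2 - 4/3x_3 + 3 to the basis.

The other S-polynomials (S(h_2,k_3), S(h_1,k_4), S(h_2,k_4), S(k_3,k_4)) all reduce to 0 modulo the current basis, so we have a Gröbner basis.
Inter-reduce: drop elements whose leading term is divisible by another's, tail-reduce, and make monic.
Reduced Gröbner basis: {x_1x_2 + 4/3x_3^2 - 4/3, x_1x_3^2 + 21/32x_1x_3 - 25/16x_1 + 1/2x_3^3 - 9/8x_3^2 - 1/2x_3 + 9/8, x_2x_3 - 9/4x_2 - 8/3x_3^2 - 7/4x_3 + 25/6}.

Same reduced basis, so the two generating sets span the same ideal.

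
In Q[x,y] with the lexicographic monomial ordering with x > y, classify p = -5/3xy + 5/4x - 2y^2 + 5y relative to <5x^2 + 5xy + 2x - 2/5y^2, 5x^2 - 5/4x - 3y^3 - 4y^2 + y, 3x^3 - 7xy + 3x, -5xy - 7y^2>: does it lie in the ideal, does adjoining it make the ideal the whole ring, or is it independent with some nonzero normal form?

First compute the reduced Gröbner basis of I by Buchberger's algorithm.
f_1 = 5x^2 + 5xy + 2x - 2/5y^2, LT = x^2.
f_2 = 5x^2 - 5/4x - 3y^3 - 4y^2 + y, LT = x^2.
f_3 = 3x^3 - 7xy + 3x, LT = x^3.
f_4 = -5xy - 7y^2, LT = xy.

S(f_1,f_2): lcm = x^2. S = xy + 13/20x + 3/5y^3 + 18/25y^2 - 1/5y.
  leading term xy: subtract (-1/5)·f_4 from xy + 13/20x + 3/5y^3 + 18/25y^2 - 1/5y → 13/20x + 3/5y^3 - 17/25y^2 - 1/5y
  leading term x: no divisor's leading term divides it; move 13/20x to the remainder.
  leading term y^3: no divisor's leading term divides it; move 3/5y^3 to the remainder.
  leading term y^2: no divisor's leading term divides it; move -17/25y^2 to the remainder.
  leading term y: no divisor's leading term divides it; move -1/5y to the remainder.
  remainder 13/20x + 3/5y^3 - 17/25y^2 - 1/5y ≠ 0; add h_5 = 13/20x + 3/5y^3 - 17/25y^2 - 1/5y to the basis.

S(f_1,f_3): lcm = x^3. S = x^2y + 2/5x^2 - 2/25xy^2 + 7/3xy - x.
  leading term x^2y: subtract (1/5y)·f_1 from x^2y + 2/5x^2 - 2/25xy^2 + 7/3xy - x → 2/5x^2 - 27/25xy^2 + 29/15xy - x + 2/25y^3
  leading term x^2: subtract (2/25)·f_1 from 2/5x^2 - 27/25xy^2 + 29/15xy - x + 2/25y^3 → -27/25xy^2 + 23/15xy - 29/25x + 2/25y^3 + 4/125y^2
  leading term xy^2: subtract (27/125y)·f_4 from -27/25xy^2 + 23/15xy - 29/25x + 2/25y^3 + 4/125y^2 → 23/15xy - 29/25x + 199/125y^3 + 4/125y^2
  leading term xy: subtract (-23/75)·f_4 from 23/15xy - 29/25x + 199/125y^3 + 4/125y^2 → -29/25x + 199/125y^3 - 793/375y^2
  leading term x: subtract (-116/65)·h_5 from -29/25x + 199/125y^3 - 793/375y^2 → 4327/1625y^3 - 649/195y^2 - 116/325y
  leading term y^3: no divisor's leading term divides it; move 4327/1625y^3 to the remainder.
  leading term y^2: no divisor's leading term divides it; move -649/195y^2 to the remainder.
  leading term y: no divisor's leading term divides it; move -116/325y to the remainder.
  remainder 4327/1625y^3 - 649/195y^2 - 116/325y ≠ 0; add h_6 = 4327/1625y^3 - 649/195y^2 - 116/325y to the basis.

S(f_1,f_4): lcm = x^2y. S = -2/5xy^2 + 2/5xy - 2/25y^3.
  leading term xy^2: subtract (2/25y)·f_4 from -2/5xy^2 + 2/5xy - 2/25y^3 → 2/5xy + 12/25y^3
  leading term xy: subtract (-2/25)·f_4 from 2/5xy + 12/25y^3 → 12/25y^3 - 14/25y^2
  leading term y^3: subtract (780/4327)·h_6 from 12/25y^3 - 14/25y^2 → 4322/108175y^2 + 1392/21635y
  leading term y^2: no divisor's leading term divides it; move 4322/108175y^2 to the remainder.
  leading term y: no divisor's leading term divides it; move 1392/21635y to the remainder.
  remainder 4322/108175y^2 + 1392/21635y ≠ 0; add h_7 = 4322/108175y^2 + 1392/21635y to the basis.

S(f_2,f_3): lcm = x^3. S = -1/4x^2 - 3/5xy^3 - 4/5xy^2 + 38/15xy - x.
  leading term x^2: subtract (-1/20)·f_1 from -1/4x^2 - 3/5xy^3 - 4/5xy^2 + 38/15xy - x → -3/5xy^3 - 4/5xy^2 + 167/60xy - 9/10x - 1/50y^2
  leading term xy^3: subtract (3/25y^2)·f_4 from -3/5xy^3 - 4/5xy^2 + 167/60xy - 9/10x - 1/50y^2 → -4/5xy^2 + 167/60xy - 9/10x + 21/25y^4 - 1/50y^2
  leading term xy^2: subtract (4/25y)·f_4 from -4/5xy^2 + 167/60xy - 9/10x + 21/25y^4 - 1/50y^2 → 167/60xy - 9/10x + 21/25y^4 + 28/25y^3 - 1/50y^2
  leading term xy: subtract (-167/300)·f_4 from 167/60xy - 9/10x + 21/25y^4 + 28/25y^3 - 1/50y^2 → -9/10x + 21/25y^4 + 28/25y^3 - 47/12y^2
  leading term x: subtract (-18/13)·h_5 from -9/10x + 21/25y^4 + 28/25y^3 - 47/12y^2 → 21/25y^4 + 634/325y^3 - 18947/3900y^2 - 18/65y
  leading term y^4: subtract (1365/4327y)·h_6 from 21/25y^4 + 634/325y^3 - 18947/3900y^2 - 18/65y → 4219793/1406275y^3 - 80083589/16875300y^2 - 18/65y
  leading term y^3: subtract (21098965/18722929)·h_6 from 4219793/1406275y^3 - 80083589/16875300y^2 - 18/65y → -1863003177/1872292900y^2 + 11729482/93614645y
  leading term y^2: subtract (-1863003177/74805176)·h_7 from -1863003177/1872292900y^2 + 11729482/93614645y → 16154840/9350647y
  leading term y: no divisor's leading term divides it; move 16154840/9350647y to the remainder.
  remainder 16154840/9350647y ≠ 0; add h_8 = 16154840/9350647y to the basis.

The other S-polynomials (S(f_2,f_4), S(f_3,f_4), S(f_1,h_5), S(f_2,h_5), S(f_3,h_5), S(f_4,h_5), S(f_1,h_6), S(f_2,h_6), S(f_3,h_6), S(f_4,h_6), S(h_5,h_6), S(f_1,h_7), S(f_2,h_7), S(f_3,h_7), S(f_4,h_7), S(h_5,h_7), S(h_6,h_7), S(f_1,h_8), S(f_2,h_8), S(f_3,h_8), S(f_4,h_8), S(h_5,h_8), S(h_6,h_8), S(h_7,h_8)) all reduce to 0 modulo the current basis, so we have a Gröbner basis.
Inter-reduce: drop elements whose leading term is divisible by another's, tail-reduce, and make monic.
Reduced Gröbner basis: {x, y}.
Label its elements g_1 = x, g_2 = y.

Reduce p = -5/3xy + 5/4x - 2y^2 + 5y modulo G:
  leading term xy: subtract (-5/3y)·g_1 from -5/3xy + 5/4x - 2y^2 + 5y → 5/4x - 2y^2 + 5y
  leading term x: subtract (5/4)·g_1 from 5/4x - 2y^2 + 5y → -2y^2 + 5y
  leading term y^2: subtract (-2y)·g_2 from -2y^2 + 5y → 5y
  leading term y: subtract (5)·g_2 from 5y → 0
  normal form = 0.
Since the normal form is 0, p ∈ I.

Ideal membership is decidable via reduction modulo a Gröbner basis.

-5/3xy + 5/4x - 2y^2 + 5y lies in I (it reduces to 0).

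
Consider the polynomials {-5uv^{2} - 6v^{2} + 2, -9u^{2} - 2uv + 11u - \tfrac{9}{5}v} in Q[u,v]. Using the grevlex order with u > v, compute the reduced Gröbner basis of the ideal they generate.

The reduced Gröbner basis is the canonical form of the ideal for this ordering.

f_1 = -5uv^{2} - 6v^{2} + 2, LT = uv^{2}.
f_2 = -9u^{2} - 2uv + 11u - \tfrac{9}{5}v, LT = u^{2}.

S(f_1,f_2): lcm = u^{2}v^{2}. S = -\tfrac{2}{9}uv^{3} + \tfrac{109}{45}uv^{2} - \tfrac{1}{5}v^{3} - \tfrac{2}{5}u.
  reduce S modulo (f_1, f_2):
  remainder \tfrac{1}{15}v^{3} - \tfrac{218}{75}v^{2} - \tfrac{2}{5}u - \tfrac{4}{45}v + \tfrac{218}{225} ≠ 0; add g_3 = \tfrac{1}{15}v^{3} - \tfrac{218}{75}v^{2} - \tfrac{2}{5}u - \tfrac{4}{45}v + \tfrac{218}{225} to the basis.

The other S-polynomials (S(f_1,g_3), S(f_2,g_3)) all reduce to 0 modulo the current basis, so we have a Gröbner basis.

G = {uv^{2} + \tfrac{6}{5}v^{2} - \tfrac{2}{5}, v^{3} - \tfrac{218}{5}v^{2} - 6u - \tfrac{4}{3}v + \tfrac{218}{15}, u^{2} + \tfrac{2}{9}uv - \tfrac{11}{9}u + \tfrac{1}{5}v}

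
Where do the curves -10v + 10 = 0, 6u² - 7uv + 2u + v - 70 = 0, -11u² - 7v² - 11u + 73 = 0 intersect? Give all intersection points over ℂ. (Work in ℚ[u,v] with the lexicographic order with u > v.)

Compute a lex Gröbner basis by Buchberger's algorithm.
f_1 = -10v + 10, LT = v.
f_2 = 6u² - 7uv + 2u + v - 70, LT = u².
f_3 = -11u² - 11u - 7v² + 73, LT = u².

S(f_2,f_3): lcm = u². S = -7/6uv - ⅔u - 7/11v² + ⅙v - 166/33.
  reduce S modulo (f_1, f_2, f_3):
  remainder -11/6u - 11/2 ≠ 0; add h_4 = -11/6u - 11/2 to the basis.

The other S-polynomials (S(f_1,f_2), S(f_1,f_3), S(f_1,h_4), S(f_2,h_4), S(f_3,h_4)) all reduce to 0 modulo the current basis, so we have a Gröbner basis.
Inter-reduce: drop elements whose leading term is divisible by another's, tail-reduce, and make monic.
Reduced Gröbner basis: {u + 3, v - 1}.

The lex basis is triangular: the last element involves only v. Solving v - 1 = 0 gives v ∈ {1}; substituting each value into the earlier elements determines the remaining variables.
  v = 1: the earlier basis element becomes u + 3 = 0, giving u = -3 — point (-3, 1).
A lex Gröbner basis triangularizes the system, enabling back-substitution.

{(-3, 1)}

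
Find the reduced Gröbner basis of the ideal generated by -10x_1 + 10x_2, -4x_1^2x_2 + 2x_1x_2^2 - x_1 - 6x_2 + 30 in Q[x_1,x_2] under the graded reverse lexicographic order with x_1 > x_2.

This is the nonlinear analogue of row-reducing a linear system.

f_1 = -10x_1 + 10x_2, LT = x_1.
f_2 = -4x_1^2x_2 + 2x_1x_2^2 - x_1 - 6x_2 + 30, LT = x_1^2x_2.

S(f_1,f_2): lcm = x_1^2x_2. S = -1/2x_1x_2^2 - 1/4x_1 - 3/2x_2 + 15/2.
  leading term x_1x_2^2: subtract (1/20x_2^2)·f_1 from -1/2x_1x_2^2 - 1/4x_1 - 3/2x_2 + 15/2 → -1/2x_2^3 - 1/4x_1 - 3/2x_2 + 15/2
  leading term x_2^3: no divisor's leading term divides it; move -1/2x_2^3 to the remainder.
  leading term x_1: subtract (1/40)·f_1 from -1/4x_1 - 3/2x_2 + 15/2 → -7/4x_2 + 15/2
  leading term x_2: no divisor's leading term divides it; move -7/4x_2 to the remainder.
  leading term 1: no divisor's leading term divides it; move 15/2 to the remainder.
  remainder -1/2x_2^3 - 7/4x_2 + 15/2 ≠ 0; add g_3 = -1/2x_2^3 - 7/4x_2 + 15/2 to the basis.

The other S-polynomials (S(f_1,g_3), S(f_2,g_3)) all reduce to 0 modulo the current basis, so we have a Gröbner basis.
Inter-reduce: drop elements whose leading term is divisible by another's, tail-reduce, and make monic.

G = {x_2^3 + 7/2x_2 - 15, x_1 - x_2}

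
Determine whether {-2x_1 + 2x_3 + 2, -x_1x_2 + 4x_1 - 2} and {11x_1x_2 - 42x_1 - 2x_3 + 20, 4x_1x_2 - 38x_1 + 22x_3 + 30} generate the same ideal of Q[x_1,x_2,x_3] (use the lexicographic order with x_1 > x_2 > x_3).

Two ideals are equal iff their reduced Gröbner bases coincide (the reduced basis is unique for a fixed ordering).
Buchberger on the first generating set:
f_1 = -2x_1 + 2x_3 + 2, LT = x_1.
f_2 = -x_1x_2 + 4x_1 - 2, LT = x_1x_2.

S(f_1,f_2): lcm = x_1x_2. S = 4x_1 - x_2x_3 - x_2 - 2.
  leading term x_1: subtract (-2)·f_1 from 4x_1 - x_2x_3 - x_2 - 2 → -x_2x_3 - x_2 + 4x_3 + 2
  leading term x_2x_3: no divisor's leading term divides it; move -x_2x_3 to the remainder.
  leading term x_2: no divisor's leading term divides it; move -x_2 to the remainder.
  leading term x_3: no divisor's leading term divides it; move 4x_3 to the remainder.
  leading term 1: no divisor's leading term divides it; move 2 to the remainder.
  remainder -x_2x_3 - x_2 + 4x_3 + 2 ≠ 0; add g_3 = -x_2x_3 - x_2 + 4x_3 + 2 to the basis.

The other S-polynomials (S(f_1,g_3), S(f_2,g_3)) all reduce to 0 modulo the current basis, so we have a Gröbner basis.
Inter-reduce: drop elements whose leading term is divisible by another's, tail-reduce, and make monic.
Reduced Gröbner basis: {x_1 - x_3 - 1, x_2x_3 + x_2 - 4x_3 - 2}.

Buchberger on the second generating set:
h_1 = 11x_1x_2 - 42x_1 - 2x_3 + 20, LT = x_1x_2.
h_2 = 4x_1x_2 - 38x_1 + 22x_3 + 30, LT = x_1x_2.

S(h_1,h_2): lcm = x_1x_2. S = \tfrac{125}{22}x_1 - \tfrac{125}{22}x_3 - \tfrac{125}{22}.
  leading term x_1: no divisor's leading term divides it; move \tfrac{125}{22}x_1 to the remainder.
  leading term x_3: no divisor's leading term divides it; move -\tfrac{125}{22}x_3 to the remainder.
  leading term 1: no divisor's leading term divides it; move -\tfrac{125}{22} to the remainder.
  remainder \tfrac{125}{22}x_1 - \tfrac{125}{22}x_3 - \tfrac{125}{22} ≠ 0; add k_3 = \tfrac{125}{22}x_1 - \tfrac{125}{22}x_3 - \tfrac{125}{22} to the basis.

S(h_1,k_3): lcm = x_1x_2. S = -\tfrac{42}{11}x_1 + x_2x_3 + x_2 - \tfrac{2}{11}x_3 + \tfrac{20}{11}.
  leading term x_1: subtract (-\tfrac{84}{125})·k_3 from -\tfrac{42}{11}x_1 + x_2x_3 + x_2 - \tfrac{2}{11}x_3 + \tfrac{20}{11} → x_2x_3 + x_2 - 4x_3 - 2
  leading term x_2x_3: no divisor's leading term divides it; move x_2x_3 to the remainder.
  leading term x_2: no divisor's leading term divides it; move x_2 to the remainder.
  leading term x_3: no divisor's leading term divides it; move -4x_3 to the remainder.
  leading term 1: no divisor's leading term divides it; move -2 to the remainder.
  remainder x_2x_3 + x_2 - 4x_3 - 2 ≠ 0; add k_4 = x_2x_3 + x_2 - 4x_3 - 2 to the basis.

The other S-polynomials (S(h_2,k_3), S(h_1,k_4), S(h_2,k_4), S(k_3,k_4)) all reduce to 0 modulo the current basis, so we have a Gröbner basis.
Inter-reduce: drop elements whose leading term is divisible by another's, tail-reduce, and make monic.
Reduced Gröbner basis: {x_1 - x_3 - 1, x_2x_3 + x_2 - 4x_3 - 2}.

These coincide, so the ideals are equal.

Yes, the ideals are equal.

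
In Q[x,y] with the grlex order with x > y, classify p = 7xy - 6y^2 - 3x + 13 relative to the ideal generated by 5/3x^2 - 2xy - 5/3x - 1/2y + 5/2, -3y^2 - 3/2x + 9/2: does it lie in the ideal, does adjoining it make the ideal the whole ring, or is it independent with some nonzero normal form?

Adjoining 7xy - 6y^2 - 3x + 13 makes the ideal the whole ring: the system is inconsistent.

First compute the reduced Gröbner basis of I by Buchberger's algorithm.
f_1 = 5/3x^2 - 2xy - 5/3x - 1/2y + 5/2, LT = x^2.
f_2 = -3y^2 - 3/2x + 9/2, LT = y^2.

The S-polynomials (S(f_1,f_2)) all reduce to 0 modulo the current basis, so we have a Gröbner basis.
Inter-reduce: drop elements whose leading term is divisible by another's, tail-reduce, and make monic.
Reduced Gröbner basis: {x^2 - 6/5xy - x - 3/10y + 3/2, y^2 + 1/2x - 3/2}.
Label its elements g_1 = x^2 - 6/5xy - x - 3/10y + 3/2, g_2 = y^2 + 1/2x - 3/2.

Reduce p = 7xy - 6y^2 - 3x + 13 modulo G:
  leading term xy: no divisor's leading term divides it; move 7xy to the remainder.
  leading term y^2: subtract (-6)·g_2 from -6y^2 - 3x + 13 → 4
  leading term 1: no divisor's leading term divides it; move 4 to the remainder.
  normal form = 7xy + 4.
The normal form is nonzero, so p ∉ I. Since p minus its normal form lies in I, I + (p) = I + (r) where r = 7xy + 4; decide whether this ideal is the whole ring.
Run Buchberger on G together with r (pairs among the g_i already reduce to 0 since G is a Gröbner basis):
g_1 = x^2 - 6/5xy - x - 3/10y + 3/2, LT = x^2.
g_2 = y^2 + 1/2x - 3/2, LT = y^2.
r = 7xy + 4, LT = xy.

S(g_1,r): lcm = x^2y. S = -6/5xy^2 - xy - 3/10y^2 - 4/7x + 3/2y.
  leading term xy^2: subtract (-6/5x)·g_2 from -6/5xy^2 - xy - 3/10y^2 - 4/7x + 3/2y → 3/5x^2 - xy - 3/10y^2 - 83/35x + 3/2y
  leading term x^2: subtract (3/5)·g_1 from 3/5x^2 - xy - 3/10y^2 - 83/35x + 3/2y → -7/25xy - 3/10y^2 - 62/35x + 42/25y - 9/10
  leading term xy: subtract (-1/25)·r from -7/25xy - 3/10y^2 - 62/35x + 42/25y - 9/10 → -3/10y^2 - 62/35x + 42/25y - 37/50
  leading term y^2: subtract (-3/10)·g_2 from -3/10y^2 - 62/35x + 42/25y - 37/50 → -227/140x + 42/25y - 119/100
  leading term x: no divisor's leading term divides it; move -227/140x to the remainder.
  leading term y: no divisor's leading term divides it; move 42/25y to the remainder.
  leading term 1: no divisor's leading term divides it; move -119/100 to the remainder.
  remainder -227/140x + 42/25y - 119/100 ≠ 0; add m_4 = -227/140x + 42/25y - 119/100 to the basis.

S(g_2,r): lcm = xy^2. S = 1/2x^2 - 3/2x - 4/7y.
  leading term x^2: subtract (1/2)·g_1 from 1/2x^2 - 3/2x - 4/7y → 3/5xy - x - 59/140y - 3/4
  leading term xy: subtract (3/35)·r from 3/5xy - x - 59/140y - 3/4 → -x - 59/140y - 153/140
  leading term x: subtract (140/227)·m_4 from -x - 59/140y - 153/140 → -46321/31780y - 11407/31780
  leading term y: no divisor's leading term divides it; move -46321/31780y to the remainder.
  leading term 1: no divisor's leading term divides it; move -11407/31780 to the remainder.
  remainder -46321/31780y - 11407/31780 ≠ 0; add m_5 = -46321/31780y - 11407/31780 to the basis.

S(g_1,m_4): lcm = x^2. S = -186/1135xy - 1968/1135x - 3/10y + 3/2.
  leading term xy: subtract (-186/7945)·r from -186/1135xy - 1968/1135x - 3/10y + 3/2 → -1968/1135x - 3/10y + 25323/15890
  leading term x: subtract (55104/51529)·m_4 from -1968/1135x - 3/10y + 25323/15890 → -5401671/2576450y + 51692421/18035150
  leading term y: subtract (6874854/4779485)·m_5 from -5401671/2576450y + 51692421/18035150 → 113166306/33456395
  leading term 1: no divisor's leading term divides it; move 113166306/33456395 to the remainder.
  remainder 113166306/33456395 ≠ 0; add m_6 = 113166306/33456395 to the basis.

The other S-polynomials (S(g_1,g_2), S(g_2,m_4), S(r,m_4), S(g_1,m_5), S(g_2,m_5), S(r,m_5), S(m_4,m_5), S(g_1,m_6), S(g_2,m_6), S(r,m_6), S(m_4,m_6), S(m_5,m_6)) all reduce to 0 modulo the current basis, so we have a Gröbner basis.
Inter-reduce: drop elements whose leading term is divisible by another's, tail-reduce, and make monic.
Reduced Gröbner basis: {1}.
The reduced Gröbner basis of I + (p) is {1}: the ideal is the whole ring, so the enlarged system has no common solution — adjoining p is inconsistent.

Ideal membership is decidable via reduction modulo a Gröbner basis.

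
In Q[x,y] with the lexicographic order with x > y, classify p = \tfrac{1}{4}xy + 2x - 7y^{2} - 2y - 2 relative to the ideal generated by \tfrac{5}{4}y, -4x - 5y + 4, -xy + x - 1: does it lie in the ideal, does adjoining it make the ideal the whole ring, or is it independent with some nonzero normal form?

\tfrac{1}{4}xy + 2x - 7y^{2} - 2y - 2 lies in I (it reduces to 0).

First compute the reduced Gröbner basis of I by Buchberger's algorithm.
f_1 = \tfrac{5}{4}y, LT = y.
f_2 = -4x - 5y + 4, LT = x.
f_3 = -xy + x - 1, LT = xy.

The S-polynomials (S(f_1,f_2), S(f_1,f_3), S(f_2,f_3)) all reduce to 0 modulo the current basis, so we have a Gröbner basis.
Inter-reduce: drop elements whose leading term is divisible by another's, tail-reduce, and make monic.
Reduced Gröbner basis: {x - 1, y}.
Label its elements g_1 = x - 1, g_2 = y.

Reduce p = \tfrac{1}{4}xy + 2x - 7y^{2} - 2y - 2 modulo G:
  leading term xy: subtract (\tfrac{1}{4}y)·g_1 from \tfrac{1}{4}xy + 2x - 7y^{2} - 2y - 2 → 2x - 7y^{2} - \tfrac{7}{4}y - 2
  leading term x: subtract (2)·g_1 from 2x - 7y^{2} - \tfrac{7}{4}y - 2 → -7y^{2} - \tfrac{7}{4}y
  leading term y^{2}: subtract (-7y)·g_2 from -7y^{2} - \tfrac{7}{4}y → -\tfrac{7}{4}y
  leading term y: subtract (-\tfrac{7}{4})·g_2 from -\tfrac{7}{4}y → 0
  normal form = 0.
Since the normal form is 0, p ∈ I.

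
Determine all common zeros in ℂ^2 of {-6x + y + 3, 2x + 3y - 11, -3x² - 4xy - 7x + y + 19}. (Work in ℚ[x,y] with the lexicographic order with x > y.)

{(1, 3)}

Compute a lex Gröbner basis by Buchberger's algorithm.
f_1 = -6x + y + 3, LT = x.
f_2 = 2x + 3y - 11, LT = x.
f_3 = -3x² - 4xy - 7x + y + 19, LT = x².

S(f_1,f_2): lcm = x. S = -5/3y + 5.
  leading term y: no divisor's leading term divides it; move -5/3y to the remainder.
  leading term 1: no divisor's leading term divides it; move 5 to the remainder.
  remainder -5/3y + 5 ≠ 0; add h_4 = -5/3y + 5 to the basis.

The other S-polynomials (S(f_1,f_3), S(f_2,f_3), S(f_1,h_4), S(f_2,h_4), S(f_3,h_4)) all reduce to 0 modulo the current basis, so we have a Gröbner basis.
Inter-reduce: drop elements whose leading term is divisible by another's, tail-reduce, and make monic.
Reduced Gröbner basis: {x - 1, y - 3}.

Since the basis is lex-ordered, y - 3 is univariate in y. Its roots are {3}. Back-substituting each root into the other basis elements fixes the other coordinates.
  y = 3: the earlier basis element becomes x - 1 = 0, giving x = 1 — point (1, 3).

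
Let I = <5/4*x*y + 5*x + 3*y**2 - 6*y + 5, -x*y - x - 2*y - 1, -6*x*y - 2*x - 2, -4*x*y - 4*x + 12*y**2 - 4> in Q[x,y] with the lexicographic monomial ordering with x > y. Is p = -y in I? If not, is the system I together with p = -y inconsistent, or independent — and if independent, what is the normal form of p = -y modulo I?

First compute the reduced Gröbner basis of I by Buchberger's algorithm.
f_1 = 5/4*x*y + 5*x + 3*y**2 - 6*y + 5, LT = x*y.
f_2 = -x*y - x - 2*y - 1, LT = x*y.
f_3 = -6*x*y - 2*x - 2, LT = x*y.
f_4 = -4*x*y - 4*x + 12*y**2 - 4, LT = x*y.

S(f_1,f_2): lcm = x*y. S = 3*x + 12/5*y**2 - 34/5*y + 3.
  leading term x: no divisor's leading term divides it; move 3*x to the remainder.
  leading term y**2: no divisor's leading term divides it; move 12/5*y**2 to the remainder.
  leading term y: no divisor's leading term divides it; move -34/5*y to the remainder.
  leading term 1: no divisor's leading term divides it; move 3 to the remainder.
  remainder 3*x + 12/5*y**2 - 34/5*y + 3 ≠ 0; add h_5 = 3*x + 12/5*y**2 - 34/5*y + 3 to the basis.

S(f_1,f_3): lcm = x*y. S = 11/3*x + 12/5*y**2 - 24/5*y + 11/3.
  leading term x: subtract (11/9)·h_5 from 11/3*x + 12/5*y**2 - 24/5*y + 11/3 → -8/15*y**2 + 158/45*y
  leading term y**2: no divisor's leading term divides it; move -8/15*y**2 to the remainder.
  leading term y: no divisor's leading term divides it; move 158/45*y to the remainder.
  remainder -8/15*y**2 + 158/45*y ≠ 0; add h_6 = -8/15*y**2 + 158/45*y to the basis.

S(f_1,f_4): lcm = x*y. S = 3*x + 27/5*y**2 - 24/5*y + 3.
  leading term x: subtract (1)·h_5 from 3*x + 27/5*y**2 - 24/5*y + 3 → 3*y**2 + 2*y
  leading term y**2: subtract (-45/8)·h_6 from 3*y**2 + 2*y → 87/4*y
  leading term y: no divisor's leading term divides it; move 87/4*y to the remainder.
  remainder 87/4*y ≠ 0; add h_7 = 87/4*y to the basis.

The other S-polynomials (S(f_2,f_3), S(f_2,f_4), S(f_3,f_4), S(f_1,h_5), S(f_2,h_5), S(f_3,h_5), S(f_4,h_5), S(f_1,h_6), S(f_2,h_6), S(f_3,h_6), S(f_4,h_6), S(h_5,h_6), S(f_1,h_7), S(f_2,h_7), S(f_3,h_7), S(f_4,h_7), S(h_5,h_7), S(h_6,h_7)) all reduce to 0 modulo the current basis, so we have a Gröbner basis.
Inter-reduce: drop elements whose leading term is divisible by another's, tail-reduce, and make monic.
Reduced Gröbner basis: {x + 1, y}.
Label its elements g_1 = x + 1, g_2 = y.

Reduce p = -y modulo G:
  leading term y: subtract (-1)·g_2 from -y → 0
  normal form = 0.
Since the normal form is 0, p ∈ I.

Ideal membership is decidable via reduction modulo a Gröbner basis.

-y lies in I (it reduces to 0).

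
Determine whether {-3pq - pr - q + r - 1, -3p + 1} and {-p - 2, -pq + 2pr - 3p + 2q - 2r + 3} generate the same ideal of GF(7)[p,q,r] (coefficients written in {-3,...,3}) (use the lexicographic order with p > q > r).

Yes, the ideals are equal.

Two ideals are equal iff their reduced Gröbner bases coincide (the reduced basis is unique for a fixed ordering).
Buchberger on the first generating set:
f_1 = -3pq - pr - q + r - 1, LT = pq.
f_2 = -3p + 1, LT = p.

S(f_1,f_2): lcm = pq. S = -2pr + 3q + 2r - 2.
  leading term pr: subtract (3r)·f_2 from -2pr + 3q + 2r - 2 → 3q - r - 2
  leading term q: no divisor's leading term divides it; move 3q to the remainder.
  leading term r: no divisor's leading term divides it; move -r to the remainder.
  leading term 1: no divisor's leading term divides it; move -2 to the remainder.
  remainder 3q - r - 2 ≠ 0; add g_3 = 3q - r - 2 to the basis.

The other S-polynomials (S(f_1,g_3), S(f_2,g_3)) all reduce to 0 modulo the current basis, so we have a Gröbner basis.
Inter-reduce: drop elements whose leading term is divisible by another's, tail-reduce, and make monic.
Reduced Gröbner basis: {p + 2, q + 2r - 3}.

Buchberger on the second generating set:
h_1 = -p - 2, LT = p.
h_2 = -pq + 2pr - 3p + 2q - 2r + 3, LT = pq.

S(h_1,h_2): lcm = pq. S = 2pr - 3p - 3q - 2r + 3.
  leading term pr: subtract (-2r)·h_1 from 2pr - 3p - 3q - 2r + 3 → -3p - 3q + r + 3
  leading term p: subtract (3)·h_1 from -3p - 3q + r + 3 → -3q + r + 2
  leading term q: no divisor's leading term divides it; move -3q to the remainder.
  leading term r: no divisor's leading term divides it; move r to the remainder.
  leading term 1: no divisor's leading term divides it; move 2 to the remainder.
  remainder -3q + r + 2 ≠ 0; add k_3 = -3q + r + 2 to the basis.

The other S-polynomials (S(h_1,k_3), S(h_2,k_3)) all reduce to 0 modulo the current basis, so we have a Gröbner basis.
Inter-reduce: drop elements whose leading term is divisible by another's, tail-reduce, and make monic.
Reduced Gröbner basis: {p + 2, q + 2r - 3}.

These coincide, so the ideals are equal.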